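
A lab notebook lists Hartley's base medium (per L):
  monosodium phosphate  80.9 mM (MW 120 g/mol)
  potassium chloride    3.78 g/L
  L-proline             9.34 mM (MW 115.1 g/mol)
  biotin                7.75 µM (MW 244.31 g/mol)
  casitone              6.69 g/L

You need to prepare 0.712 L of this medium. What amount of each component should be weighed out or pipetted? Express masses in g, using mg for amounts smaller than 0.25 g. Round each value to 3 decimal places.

monosodium phosphate 6.912 g; potassium chloride 2.691 g; L-proline 0.765 g; biotin 1.348 mg; casitone 4.763 g

Working volume: 0.712 L.
monosodium phosphate: 80.9 mmol/L × 120 g/mol × 0.712 L ÷ 1000 = 6.912 g
potassium chloride: 3.78 g/L × 0.712 L = 2.691 g
L-proline: 9.34 mmol/L × 115.1 g/mol × 0.712 L ÷ 1000 = 0.765 g
biotin: 7.75 µmol/L × 244.31 g/mol × 0.712 L ÷ 1000 = 1.348 mg
casitone: 6.69 g/L × 0.712 L = 4.763 g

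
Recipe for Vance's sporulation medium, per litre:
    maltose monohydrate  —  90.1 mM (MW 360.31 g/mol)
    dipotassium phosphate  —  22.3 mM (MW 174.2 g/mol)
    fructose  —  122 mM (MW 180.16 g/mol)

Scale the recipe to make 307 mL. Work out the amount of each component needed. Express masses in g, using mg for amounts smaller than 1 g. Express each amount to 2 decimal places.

maltose monohydrate 9.97 g; dipotassium phosphate 1.19 g; fructose 6.75 g

Working volume: 307 mL = 0.307 L.
maltose monohydrate: 90.1 mmol/L × 360.31 g/mol × 0.307 L ÷ 1000 = 9.97 g
dipotassium phosphate: 22.3 mmol/L × 174.2 g/mol × 0.307 L ÷ 1000 = 1.19 g
fructose: 122 mmol/L × 180.16 g/mol × 0.307 L ÷ 1000 = 6.75 g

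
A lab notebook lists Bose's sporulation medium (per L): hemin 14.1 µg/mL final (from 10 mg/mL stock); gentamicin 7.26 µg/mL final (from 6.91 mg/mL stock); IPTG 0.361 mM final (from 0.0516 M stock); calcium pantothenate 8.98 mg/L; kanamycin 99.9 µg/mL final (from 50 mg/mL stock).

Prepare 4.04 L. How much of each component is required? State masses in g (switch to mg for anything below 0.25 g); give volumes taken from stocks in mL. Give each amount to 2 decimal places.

hemin 5.70 mL; gentamicin 4.24 mL; IPTG 28.26 mL; calcium pantothenate 36.28 mg; kanamycin 8.07 mL

Working volume: 4.04 L.
hemin: C1V1 = C2V2 → 14.1 µg/mL × 4040 mL ÷ 10000 µg/mL = 5.70 mL
gentamicin: C1V1 = C2V2 → 7.26 µg/mL × 4040 mL ÷ 6910 µg/mL = 4.24 mL
IPTG: V = C2·V2/C1 = 0.361 mM × 4040 mL ÷ 51.6 mM = 28.26 mL
calcium pantothenate: 8.98 mg/L × 4.04 L = 36.28 mg
kanamycin: V = C2·V2/C1 = 99.9 µg/mL × 4040 mL ÷ 50000 µg/mL = 8.07 mL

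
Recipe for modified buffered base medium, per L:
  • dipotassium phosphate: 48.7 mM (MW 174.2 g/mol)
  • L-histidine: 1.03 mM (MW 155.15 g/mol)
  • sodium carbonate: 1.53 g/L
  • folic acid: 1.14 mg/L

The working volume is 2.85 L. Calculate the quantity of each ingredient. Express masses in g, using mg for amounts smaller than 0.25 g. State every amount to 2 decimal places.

Scale factor relative to 1 L: 2.85.
dipotassium phosphate: 48.7 mmol/L × 174.2 g/mol × 2.85 L ÷ 1000 = 24.18 g
L-histidine: 1.03 mmol/L × 155.15 g/mol × 2.85 L ÷ 1000 = 0.46 g
sodium carbonate: 1.53 g/L × 2.85 L = 4.36 g
folic acid: 1.14 mg/L × 2.85 L = 3.25 mg

dipotassium phosphate 24.18 g; L-histidine 0.46 g; sodium carbonate 4.36 g; folic acid 3.25 mg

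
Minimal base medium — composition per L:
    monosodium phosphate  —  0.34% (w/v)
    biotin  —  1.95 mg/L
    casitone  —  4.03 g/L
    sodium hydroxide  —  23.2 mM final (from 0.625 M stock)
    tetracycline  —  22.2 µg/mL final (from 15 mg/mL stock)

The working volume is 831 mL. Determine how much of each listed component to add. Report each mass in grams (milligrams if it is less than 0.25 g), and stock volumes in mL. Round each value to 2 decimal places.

Target volume = 831 mL = 0.831 L.
monosodium phosphate: 0.34 g per 100 mL × 831 mL ÷ 100 = 2.83 g
biotin: 1.95 mg/L × 0.831 L = 1.62 mg
casitone: 4.03 g/L × 0.831 L = 3.35 g
sodium hydroxide: C1V1 = C2V2 → 23.2 mM × 831 mL ÷ 625 mM = 30.85 mL
tetracycline: V = C2·V2/C1 = 22.2 µg/mL × 831 mL ÷ 15000 µg/mL = 1.23 mL

monosodium phosphate 2.83 g; biotin 1.62 mg; casitone 3.35 g; sodium hydroxide 30.85 mL; tetracycline 1.23 mL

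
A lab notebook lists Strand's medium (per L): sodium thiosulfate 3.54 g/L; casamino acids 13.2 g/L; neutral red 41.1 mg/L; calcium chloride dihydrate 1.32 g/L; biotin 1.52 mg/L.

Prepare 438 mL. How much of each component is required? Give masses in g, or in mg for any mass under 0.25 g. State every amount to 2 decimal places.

sodium thiosulfate 1.55 g; casamino acids 5.78 g; neutral red 18.00 mg; calcium chloride dihydrate 0.58 g; biotin 0.67 mg

Scale factor relative to 1 L: 0.438.
sodium thiosulfate: 3.54 g/L × 0.438 L = 1.55 g
casamino acids: 13.2 g/L × 0.438 L = 5.78 g
neutral red: 41.1 mg/L × 0.438 L = 18.00 mg
calcium chloride dihydrate: 1.32 g/L × 0.438 L = 0.58 g
biotin: 1.52 mg/L × 0.438 L = 0.67 mg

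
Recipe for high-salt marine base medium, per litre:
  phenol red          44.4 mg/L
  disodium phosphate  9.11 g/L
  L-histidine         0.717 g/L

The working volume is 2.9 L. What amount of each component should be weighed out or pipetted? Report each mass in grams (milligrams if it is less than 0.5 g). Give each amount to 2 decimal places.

phenol red 128.76 mg; disodium phosphate 26.42 g; L-histidine 2.08 g

Working volume: 2.9 L.
phenol red: 44.4 mg/L × 2.9 L = 128.76 mg
disodium phosphate: 9.11 g/L × 2.9 L = 26.42 g
L-histidine: 0.717 g/L × 2.9 L = 2.08 g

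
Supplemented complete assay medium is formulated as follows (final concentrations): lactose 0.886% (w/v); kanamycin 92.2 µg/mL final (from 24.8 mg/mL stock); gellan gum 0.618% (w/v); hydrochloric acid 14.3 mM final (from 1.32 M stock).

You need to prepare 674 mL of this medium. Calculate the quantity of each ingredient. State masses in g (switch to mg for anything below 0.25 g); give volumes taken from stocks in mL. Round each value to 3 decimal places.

lactose 5.972 g; kanamycin 2.506 mL; gellan gum 4.165 g; hydrochloric acid 7.302 mL

Scale factor relative to 1 L: 0.674.
lactose: 0.886% w/v = 8.86 g/L → 8.86 × 0.674 L = 5.972 g
kanamycin: V = C2·V2/C1 = 92.2 µg/mL × 674 mL ÷ 24800 µg/mL = 2.506 mL
gellan gum: 0.618% w/v = 6.18 g/L → 6.18 × 0.674 L = 4.165 g
hydrochloric acid: dilute stock: 14.3 mM × 674 mL ÷ 1320 mM = 7.302 mL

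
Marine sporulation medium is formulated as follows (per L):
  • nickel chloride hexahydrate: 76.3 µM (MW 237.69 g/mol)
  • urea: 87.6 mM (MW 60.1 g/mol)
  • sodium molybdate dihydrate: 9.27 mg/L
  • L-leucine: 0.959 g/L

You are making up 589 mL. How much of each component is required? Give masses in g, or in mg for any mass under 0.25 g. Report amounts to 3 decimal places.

Target volume = 589 mL = 0.589 L.
nickel chloride hexahydrate: 76.3 µmol/L × 237.69 g/mol × 0.589 L ÷ 1000 = 10.682 mg
urea: 87.6 mmol/L × 60.1 g/mol × 0.589 L ÷ 1000 = 3.101 g
sodium molybdate dihydrate: 9.27 mg/L × 0.589 L = 5.460 mg
L-leucine: 0.959 g/L × 0.589 L = 0.565 g

nickel chloride hexahydrate 10.682 mg; urea 3.101 g; sodium molybdate dihydrate 5.460 mg; L-leucine 0.565 g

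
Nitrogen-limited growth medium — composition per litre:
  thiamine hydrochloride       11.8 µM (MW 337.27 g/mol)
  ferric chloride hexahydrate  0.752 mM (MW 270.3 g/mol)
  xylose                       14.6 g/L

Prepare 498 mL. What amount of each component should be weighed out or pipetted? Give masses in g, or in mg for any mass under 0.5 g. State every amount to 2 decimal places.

thiamine hydrochloride 1.98 mg; ferric chloride hexahydrate 101.23 mg; xylose 7.27 g

Working volume: 498 mL = 0.498 L.
thiamine hydrochloride: 11.8 µmol/L × 337.27 g/mol × 0.498 L ÷ 1000 = 1.98 mg
ferric chloride hexahydrate: 0.752 mmol/L × 270.3 mg/mmol × 0.498 L = 101.23 mg
xylose: 14.6 g/L × 0.498 L = 7.27 g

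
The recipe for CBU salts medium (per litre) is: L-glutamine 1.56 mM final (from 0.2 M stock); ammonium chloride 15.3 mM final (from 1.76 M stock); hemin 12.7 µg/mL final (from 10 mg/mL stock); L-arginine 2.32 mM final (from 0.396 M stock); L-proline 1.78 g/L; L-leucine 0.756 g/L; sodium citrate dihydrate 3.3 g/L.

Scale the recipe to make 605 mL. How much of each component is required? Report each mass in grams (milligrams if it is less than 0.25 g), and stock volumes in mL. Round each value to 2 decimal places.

L-glutamine 4.72 mL; ammonium chloride 5.26 mL; hemin 0.77 mL; L-arginine 3.54 mL; L-proline 1.08 g; L-leucine 0.46 g; sodium citrate dihydrate 2.00 g

Working volume: 605 mL = 0.605 L.
L-glutamine: V = C2·V2/C1 = 1.56 mM × 605 mL ÷ 200 mM = 4.72 mL
ammonium chloride: V = C2·V2/C1 = 15.3 mM × 605 mL ÷ 1760 mM = 5.26 mL
hemin: C1V1 = C2V2 → 12.7 µg/mL × 605 mL ÷ 10000 µg/mL = 0.77 mL
L-arginine: dilute stock: 2.32 mM × 605 mL ÷ 396 mM = 3.54 mL
L-proline: 1.78 g/L × 0.605 L = 1.08 g
L-leucine: 0.756 g/L × 0.605 L = 0.46 g
sodium citrate dihydrate: 3.3 g/L × 0.605 L = 2.00 g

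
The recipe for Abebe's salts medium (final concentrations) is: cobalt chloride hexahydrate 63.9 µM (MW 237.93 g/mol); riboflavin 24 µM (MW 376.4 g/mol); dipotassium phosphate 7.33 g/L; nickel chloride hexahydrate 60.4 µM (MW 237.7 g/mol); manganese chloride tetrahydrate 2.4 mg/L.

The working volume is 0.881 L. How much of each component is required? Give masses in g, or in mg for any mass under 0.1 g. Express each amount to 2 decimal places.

Working volume: 0.881 L.
cobalt chloride hexahydrate: 63.9 µmol/L × 237.93 g/mol × 0.881 L ÷ 1000 = 13.39 mg
riboflavin: 24 µmol/L × 376.4 g/mol × 0.881 L ÷ 1000 = 7.96 mg
dipotassium phosphate: 7.33 g/L × 0.881 L = 6.46 g
nickel chloride hexahydrate: 60.4 µmol/L × 237.7 g/mol × 0.881 L ÷ 1000 = 12.65 mg
manganese chloride tetrahydrate: 2.4 mg/L × 0.881 L = 2.11 mg

cobalt chloride hexahydrate 13.39 mg; riboflavin 7.96 mg; dipotassium phosphate 6.46 g; nickel chloride hexahydrate 12.65 mg; manganese chloride tetrahydrate 2.11 mg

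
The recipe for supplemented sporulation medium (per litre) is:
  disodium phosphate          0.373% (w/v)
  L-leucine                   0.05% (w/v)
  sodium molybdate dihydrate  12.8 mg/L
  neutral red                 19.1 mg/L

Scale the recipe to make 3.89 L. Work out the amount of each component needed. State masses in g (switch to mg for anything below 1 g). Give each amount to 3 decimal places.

disodium phosphate 14.510 g; L-leucine 1.945 g; sodium molybdate dihydrate 49.792 mg; neutral red 74.299 mg

Scale factor relative to 1 L: 3.89.
disodium phosphate: 0.373 g per 100 mL × 3890 mL ÷ 100 = 14.510 g
L-leucine: 0.05% w/v = 0.5 g/L → 0.5 × 3.89 L = 1.945 g
sodium molybdate dihydrate: 12.8 mg/L × 3.89 L = 49.792 mg
neutral red: 19.1 mg/L × 3.89 L = 74.299 mg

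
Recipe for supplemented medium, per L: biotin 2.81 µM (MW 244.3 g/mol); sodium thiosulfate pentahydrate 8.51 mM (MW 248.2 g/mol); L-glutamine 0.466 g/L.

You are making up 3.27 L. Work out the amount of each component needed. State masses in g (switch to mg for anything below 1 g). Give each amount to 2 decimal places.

biotin 2.24 mg; sodium thiosulfate pentahydrate 6.91 g; L-glutamine 1.52 g

Working volume: 3.27 L.
biotin: 2.81 µmol/L × 244.3 g/mol × 3.27 L ÷ 1000 = 2.24 mg
sodium thiosulfate pentahydrate: 8.51 mmol/L × 248.2 g/mol × 3.27 L ÷ 1000 = 6.91 g
L-glutamine: 0.466 g/L × 3.27 L = 1.52 g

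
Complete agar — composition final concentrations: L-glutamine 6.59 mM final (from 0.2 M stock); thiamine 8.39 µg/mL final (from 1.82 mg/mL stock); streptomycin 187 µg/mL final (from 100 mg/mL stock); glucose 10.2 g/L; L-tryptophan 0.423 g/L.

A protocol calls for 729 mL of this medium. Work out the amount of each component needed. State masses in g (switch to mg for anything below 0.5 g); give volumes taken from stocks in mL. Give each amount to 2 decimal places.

L-glutamine 24.02 mL; thiamine 3.36 mL; streptomycin 1.36 mL; glucose 7.44 g; L-tryptophan 308.37 mg

Scale factor relative to 1 L: 0.729.
L-glutamine: dilute stock: 6.59 mM × 729 mL ÷ 200 mM = 24.02 mL
thiamine: V = C2·V2/C1 = 8.39 µg/mL × 729 mL ÷ 1820 µg/mL = 3.36 mL
streptomycin: dilute stock: 187 µg/mL × 729 mL ÷ 100000 µg/mL = 1.36 mL
glucose: 10.2 g/L × 0.729 L = 7.44 g
L-tryptophan: 0.423 g/L × 0.729 L = 0.308367 g = 308.37 mg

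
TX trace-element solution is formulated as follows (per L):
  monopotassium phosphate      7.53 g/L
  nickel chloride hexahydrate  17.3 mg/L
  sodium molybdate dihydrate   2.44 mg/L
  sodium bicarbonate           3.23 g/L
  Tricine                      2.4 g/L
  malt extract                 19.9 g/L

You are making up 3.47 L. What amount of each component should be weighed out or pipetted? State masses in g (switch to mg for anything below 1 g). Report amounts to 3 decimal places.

Scale factor relative to 1 L: 3.47.
monopotassium phosphate: 7.53 g/L × 3.47 L = 26.129 g
nickel chloride hexahydrate: 17.3 mg/L × 3.47 L = 60.031 mg
sodium molybdate dihydrate: 2.44 mg/L × 3.47 L = 8.467 mg
sodium bicarbonate: 3.23 g/L × 3.47 L = 11.208 g
Tricine: 2.4 g/L × 3.47 L = 8.328 g
malt extract: 19.9 g/L × 3.47 L = 69.053 g

monopotassium phosphate 26.129 g; nickel chloride hexahydrate 60.031 mg; sodium molybdate dihydrate 8.467 mg; sodium bicarbonate 11.208 g; Tricine 8.328 g; malt extract 69.053 g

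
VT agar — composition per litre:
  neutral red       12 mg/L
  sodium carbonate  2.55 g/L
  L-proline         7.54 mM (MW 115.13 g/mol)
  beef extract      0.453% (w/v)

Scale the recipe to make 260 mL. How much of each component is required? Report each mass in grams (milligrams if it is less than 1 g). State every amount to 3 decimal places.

Scale factor relative to 1 L: 0.26.
neutral red: 12 mg/L × 0.26 L = 3.120 mg
sodium carbonate: 2.55 g/L × 0.26 L = 0.663 g = 663.000 mg
L-proline: 7.54 mmol/L × 115.13 mg/mmol × 0.26 L = 225.701 mg
beef extract: 0.453% w/v = 4.53 g/L → 4.53 × 0.26 L = 1.178 g

neutral red 3.120 mg; sodium carbonate 663.000 mg; L-proline 225.701 mg; beef extract 1.178 g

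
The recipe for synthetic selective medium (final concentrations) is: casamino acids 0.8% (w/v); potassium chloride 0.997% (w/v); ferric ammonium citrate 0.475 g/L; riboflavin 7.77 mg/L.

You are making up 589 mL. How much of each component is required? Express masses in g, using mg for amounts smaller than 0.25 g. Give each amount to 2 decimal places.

casamino acids 4.71 g; potassium chloride 5.87 g; ferric ammonium citrate 0.28 g; riboflavin 4.58 mg

Target volume = 589 mL = 0.589 L.
casamino acids: 0.8% w/v = 8 g/L → 8 × 0.589 L = 4.71 g
potassium chloride: 0.997 g per 100 mL × 589 mL ÷ 100 = 5.87 g
ferric ammonium citrate: 0.475 g/L × 0.589 L = 0.28 g
riboflavin: 7.77 mg/L × 0.589 L = 4.58 mg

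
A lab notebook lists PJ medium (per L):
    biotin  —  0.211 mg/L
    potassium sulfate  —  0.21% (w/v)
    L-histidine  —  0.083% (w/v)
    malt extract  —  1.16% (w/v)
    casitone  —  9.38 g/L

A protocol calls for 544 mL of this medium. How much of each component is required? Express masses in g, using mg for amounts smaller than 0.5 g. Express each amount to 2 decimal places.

biotin 0.11 mg; potassium sulfate 1.14 g; L-histidine 451.52 mg; malt extract 6.31 g; casitone 5.10 g

Working volume: 544 mL = 0.544 L.
biotin: 0.211 mg/L × 0.544 L = 0.11 mg
potassium sulfate: 0.21% w/v = 2.1 g/L → 2.1 × 0.544 L = 1.14 g
L-histidine: 0.083 g per 100 mL × 544 mL ÷ 100 = 0.45152 g = 451.52 mg
malt extract: 1.16 g per 100 mL × 544 mL ÷ 100 = 6.31 g
casitone: 9.38 g/L × 0.544 L = 5.10 g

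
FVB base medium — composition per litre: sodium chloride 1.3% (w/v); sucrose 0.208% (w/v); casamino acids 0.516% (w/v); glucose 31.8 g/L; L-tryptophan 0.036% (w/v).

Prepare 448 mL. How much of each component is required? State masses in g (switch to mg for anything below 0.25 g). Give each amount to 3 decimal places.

Working volume: 448 mL = 0.448 L.
sodium chloride: 1.3% w/v = 13 g/L → 13 × 0.448 L = 5.824 g
sucrose: 0.208% w/v = 2.08 g/L → 2.08 × 0.448 L = 0.932 g
casamino acids: 0.516% w/v = 5.16 g/L → 5.16 × 0.448 L = 2.312 g
glucose: 31.8 g/L × 0.448 L = 14.246 g
L-tryptophan: 0.036 g per 100 mL × 448 mL ÷ 100 = 0.16128 g = 161.280 mg

sodium chloride 5.824 g; sucrose 0.932 g; casamino acids 2.312 g; glucose 14.246 g; L-tryptophan 161.280 mg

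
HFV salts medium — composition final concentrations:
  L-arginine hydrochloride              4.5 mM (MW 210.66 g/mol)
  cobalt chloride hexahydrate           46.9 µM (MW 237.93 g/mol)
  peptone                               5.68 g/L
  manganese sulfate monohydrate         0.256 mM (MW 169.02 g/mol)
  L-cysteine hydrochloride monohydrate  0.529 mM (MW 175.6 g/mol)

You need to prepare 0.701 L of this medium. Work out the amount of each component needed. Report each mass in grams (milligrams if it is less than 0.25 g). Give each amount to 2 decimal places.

L-arginine hydrochloride 0.66 g; cobalt chloride hexahydrate 7.82 mg; peptone 3.98 g; manganese sulfate monohydrate 30.33 mg; L-cysteine hydrochloride monohydrate 65.12 mg

Working volume: 0.701 L.
L-arginine hydrochloride: 4.5 mmol/L × 210.66 g/mol × 0.701 L ÷ 1000 = 0.66 g
cobalt chloride hexahydrate: 46.9 µmol/L × 237.93 g/mol × 0.701 L ÷ 1000 = 7.82 mg
peptone: 5.68 g/L × 0.701 L = 3.98 g
manganese sulfate monohydrate: 0.256 mmol/L × 169.02 mg/mmol × 0.701 L = 30.33 mg
L-cysteine hydrochloride monohydrate: 0.529 mmol/L × 175.6 mg/mmol × 0.701 L = 65.12 mg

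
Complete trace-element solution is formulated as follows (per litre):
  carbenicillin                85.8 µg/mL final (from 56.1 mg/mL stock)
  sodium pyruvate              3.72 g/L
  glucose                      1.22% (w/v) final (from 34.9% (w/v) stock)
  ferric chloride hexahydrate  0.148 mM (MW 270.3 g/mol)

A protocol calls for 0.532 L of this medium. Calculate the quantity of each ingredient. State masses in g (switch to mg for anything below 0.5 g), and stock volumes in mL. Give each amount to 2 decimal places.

Scale factor relative to 1 L: 0.532.
carbenicillin: V = C2·V2/C1 = 85.8 µg/mL × 532 mL ÷ 56100 µg/mL = 0.81 mL
sodium pyruvate: 3.72 g/L × 0.532 L = 1.98 g
glucose: C1V1 = C2V2 → 1.22% ÷ 34.9% × 532 mL = 18.60 mL
ferric chloride hexahydrate: 0.148 mmol/L × 270.3 mg/mmol × 0.532 L = 21.28 mg

carbenicillin 0.81 mL; sodium pyruvate 1.98 g; glucose 18.60 mL; ferric chloride hexahydrate 21.28 mg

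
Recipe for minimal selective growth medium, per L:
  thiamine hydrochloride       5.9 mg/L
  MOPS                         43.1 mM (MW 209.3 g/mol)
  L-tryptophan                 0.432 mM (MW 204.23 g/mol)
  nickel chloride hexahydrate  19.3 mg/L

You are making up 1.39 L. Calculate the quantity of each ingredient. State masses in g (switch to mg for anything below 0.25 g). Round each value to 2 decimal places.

thiamine hydrochloride 8.20 mg; MOPS 12.54 g; L-tryptophan 122.64 mg; nickel chloride hexahydrate 26.83 mg

Working volume: 1.39 L.
thiamine hydrochloride: 5.9 mg/L × 1.39 L = 8.20 mg
MOPS: 43.1 mmol/L × 209.3 g/mol × 1.39 L ÷ 1000 = 12.54 g
L-tryptophan: 0.432 mmol/L × 204.23 mg/mmol × 1.39 L = 122.64 mg
nickel chloride hexahydrate: 19.3 mg/L × 1.39 L = 26.83 mg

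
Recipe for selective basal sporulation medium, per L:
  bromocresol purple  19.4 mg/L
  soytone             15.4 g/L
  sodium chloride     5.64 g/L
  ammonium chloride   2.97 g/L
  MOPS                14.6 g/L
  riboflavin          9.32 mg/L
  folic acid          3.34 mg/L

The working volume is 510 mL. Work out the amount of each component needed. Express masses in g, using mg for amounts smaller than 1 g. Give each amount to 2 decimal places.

bromocresol purple 9.89 mg; soytone 7.85 g; sodium chloride 2.88 g; ammonium chloride 1.51 g; MOPS 7.45 g; riboflavin 4.75 mg; folic acid 1.70 mg

Scale factor relative to 1 L: 0.51.
bromocresol purple: 19.4 mg/L × 0.51 L = 9.89 mg
soytone: 15.4 g/L × 0.51 L = 7.85 g
sodium chloride: 5.64 g/L × 0.51 L = 2.88 g
ammonium chloride: 2.97 g/L × 0.51 L = 1.51 g
MOPS: 14.6 g/L × 0.51 L = 7.45 g
riboflavin: 9.32 mg/L × 0.51 L = 4.75 mg
folic acid: 3.34 mg/L × 0.51 L = 1.70 mg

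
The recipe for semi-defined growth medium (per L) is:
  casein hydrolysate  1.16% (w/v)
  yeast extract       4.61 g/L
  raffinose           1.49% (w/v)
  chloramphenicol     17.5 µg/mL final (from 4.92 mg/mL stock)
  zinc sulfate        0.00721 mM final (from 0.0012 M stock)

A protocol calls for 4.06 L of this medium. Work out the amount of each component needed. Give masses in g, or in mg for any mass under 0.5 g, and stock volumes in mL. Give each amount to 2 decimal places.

casein hydrolysate 47.10 g; yeast extract 18.72 g; raffinose 60.49 g; chloramphenicol 14.44 mL; zinc sulfate 24.39 mL

Scale factor relative to 1 L: 4.06.
casein hydrolysate: 1.16 g per 100 mL × 4060 mL ÷ 100 = 47.10 g
yeast extract: 4.61 g/L × 4.06 L = 18.72 g
raffinose: 1.49% w/v = 14.9 g/L → 14.9 × 4.06 L = 60.49 g
chloramphenicol: dilute stock: 17.5 µg/mL × 4060 mL ÷ 4920 µg/mL = 14.44 mL
zinc sulfate: V = C2·V2/C1 = 0.00721 mM × 4060 mL ÷ 1.2 mM = 24.39 mL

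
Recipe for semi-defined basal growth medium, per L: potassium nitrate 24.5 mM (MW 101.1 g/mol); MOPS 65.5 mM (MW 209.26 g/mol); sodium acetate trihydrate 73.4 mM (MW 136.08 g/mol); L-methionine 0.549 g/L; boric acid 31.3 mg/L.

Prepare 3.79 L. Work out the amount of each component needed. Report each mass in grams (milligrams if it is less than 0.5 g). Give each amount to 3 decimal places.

Working volume: 3.79 L.
potassium nitrate: 24.5 mmol/L × 101.1 g/mol × 3.79 L ÷ 1000 = 9.388 g
MOPS: 65.5 mmol/L × 209.26 g/mol × 3.79 L ÷ 1000 = 51.948 g
sodium acetate trihydrate: 73.4 mmol/L × 136.08 g/mol × 3.79 L ÷ 1000 = 37.856 g
L-methionine: 0.549 g/L × 3.79 L = 2.081 g
boric acid: 31.3 mg/L × 3.79 L = 118.627 mg

potassium nitrate 9.388 g; MOPS 51.948 g; sodium acetate trihydrate 37.856 g; L-methionine 2.081 g; boric acid 118.627 mg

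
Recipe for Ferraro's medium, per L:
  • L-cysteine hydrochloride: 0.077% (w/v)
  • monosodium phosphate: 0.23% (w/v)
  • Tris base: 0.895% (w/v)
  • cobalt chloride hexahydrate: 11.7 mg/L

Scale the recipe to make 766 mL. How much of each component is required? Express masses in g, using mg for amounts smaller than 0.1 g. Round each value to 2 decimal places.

L-cysteine hydrochloride 0.59 g; monosodium phosphate 1.76 g; Tris base 6.86 g; cobalt chloride hexahydrate 8.96 mg

Working volume: 766 mL = 0.766 L.
L-cysteine hydrochloride: 0.077 g per 100 mL × 766 mL ÷ 100 = 0.59 g
monosodium phosphate: 0.23% w/v = 2.3 g/L → 2.3 × 0.766 L = 1.76 g
Tris base: 0.895% w/v = 8.95 g/L → 8.95 × 0.766 L = 6.86 g
cobalt chloride hexahydrate: 11.7 mg/L × 0.766 L = 8.96 mg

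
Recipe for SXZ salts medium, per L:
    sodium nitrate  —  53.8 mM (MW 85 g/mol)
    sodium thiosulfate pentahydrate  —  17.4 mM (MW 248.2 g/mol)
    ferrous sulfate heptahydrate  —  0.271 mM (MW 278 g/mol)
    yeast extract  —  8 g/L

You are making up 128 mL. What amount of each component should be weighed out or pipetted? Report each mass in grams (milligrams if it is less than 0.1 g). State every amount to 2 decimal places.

sodium nitrate 0.59 g; sodium thiosulfate pentahydrate 0.55 g; ferrous sulfate heptahydrate 9.64 mg; yeast extract 1.02 g

Working volume: 128 mL = 0.128 L.
sodium nitrate: 53.8 mmol/L × 85 g/mol × 0.128 L ÷ 1000 = 0.59 g
sodium thiosulfate pentahydrate: 17.4 mmol/L × 248.2 g/mol × 0.128 L ÷ 1000 = 0.55 g
ferrous sulfate heptahydrate: 0.271 mmol/L × 278 mg/mmol × 0.128 L = 9.64 mg
yeast extract: 8 g/L × 0.128 L = 1.02 g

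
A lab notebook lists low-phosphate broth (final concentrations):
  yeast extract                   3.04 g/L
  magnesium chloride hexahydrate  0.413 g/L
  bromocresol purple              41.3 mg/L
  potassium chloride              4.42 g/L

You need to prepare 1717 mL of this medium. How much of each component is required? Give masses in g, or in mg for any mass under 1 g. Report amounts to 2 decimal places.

yeast extract 5.22 g; magnesium chloride hexahydrate 709.12 mg; bromocresol purple 70.91 mg; potassium chloride 7.59 g

Working volume: 1717 mL = 1.717 L.
yeast extract: 3.04 g/L × 1.717 L = 5.22 g
magnesium chloride hexahydrate: 0.413 g/L × 1.717 L = 0.709121 g = 709.12 mg
bromocresol purple: 41.3 mg/L × 1.717 L = 70.91 mg
potassium chloride: 4.42 g/L × 1.717 L = 7.59 g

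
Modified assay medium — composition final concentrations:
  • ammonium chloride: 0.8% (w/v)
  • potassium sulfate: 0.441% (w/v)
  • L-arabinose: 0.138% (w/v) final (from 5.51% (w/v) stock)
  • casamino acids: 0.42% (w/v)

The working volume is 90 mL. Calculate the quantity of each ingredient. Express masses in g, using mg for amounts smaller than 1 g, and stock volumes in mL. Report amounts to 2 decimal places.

ammonium chloride 720.00 mg; potassium sulfate 396.90 mg; L-arabinose 2.25 mL; casamino acids 378.00 mg

Working volume: 90 mL = 0.09 L.
ammonium chloride: 0.8 g per 100 mL × 90 mL ÷ 100 = 0.72 g = 720.00 mg
potassium sulfate: 0.441 g per 100 mL × 90 mL ÷ 100 = 0.3969 g = 396.90 mg
L-arabinose: dilute stock: 0.138% ÷ 5.51% × 90 mL = 2.25 mL
casamino acids: 0.42 g per 100 mL × 90 mL ÷ 100 = 0.378 g = 378.00 mg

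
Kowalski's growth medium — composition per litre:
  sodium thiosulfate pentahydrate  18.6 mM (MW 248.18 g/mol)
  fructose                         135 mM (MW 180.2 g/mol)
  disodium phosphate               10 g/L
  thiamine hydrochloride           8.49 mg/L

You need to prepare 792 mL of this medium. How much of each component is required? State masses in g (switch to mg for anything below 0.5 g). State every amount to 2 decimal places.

Working volume: 792 mL = 0.792 L.
sodium thiosulfate pentahydrate: 18.6 mmol/L × 248.18 g/mol × 0.792 L ÷ 1000 = 3.66 g
fructose: 135 mmol/L × 180.2 g/mol × 0.792 L ÷ 1000 = 19.27 g
disodium phosphate: 10 g/L × 0.792 L = 7.92 g
thiamine hydrochloride: 8.49 mg/L × 0.792 L = 6.72 mg

sodium thiosulfate pentahydrate 3.66 g; fructose 19.27 g; disodium phosphate 7.92 g; thiamine hydrochloride 6.72 mg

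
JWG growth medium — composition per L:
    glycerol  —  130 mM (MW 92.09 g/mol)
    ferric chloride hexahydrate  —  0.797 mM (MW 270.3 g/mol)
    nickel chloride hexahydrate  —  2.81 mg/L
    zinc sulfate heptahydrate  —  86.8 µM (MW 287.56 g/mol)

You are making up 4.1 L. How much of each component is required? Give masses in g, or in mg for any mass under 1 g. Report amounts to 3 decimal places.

glycerol 49.084 g; ferric chloride hexahydrate 883.259 mg; nickel chloride hexahydrate 11.521 mg; zinc sulfate heptahydrate 102.337 mg

Scale factor relative to 1 L: 4.1.
glycerol: 130 mmol/L × 92.09 g/mol × 4.1 L ÷ 1000 = 49.084 g
ferric chloride hexahydrate: 0.797 mmol/L × 270.3 mg/mmol × 4.1 L = 883.259 mg
nickel chloride hexahydrate: 2.81 mg/L × 4.1 L = 11.521 mg
zinc sulfate heptahydrate: 86.8 µmol/L × 287.56 g/mol × 4.1 L ÷ 1000 = 102.337 mg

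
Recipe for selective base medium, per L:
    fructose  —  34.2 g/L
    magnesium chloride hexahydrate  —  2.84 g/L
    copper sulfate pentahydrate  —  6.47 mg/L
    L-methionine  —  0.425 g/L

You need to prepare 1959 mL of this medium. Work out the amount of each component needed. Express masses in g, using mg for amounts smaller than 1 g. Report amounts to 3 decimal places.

Scale factor relative to 1 L: 1.959.
fructose: 34.2 g/L × 1.959 L = 66.998 g
magnesium chloride hexahydrate: 2.84 g/L × 1.959 L = 5.564 g
copper sulfate pentahydrate: 6.47 mg/L × 1.959 L = 12.675 mg
L-methionine: 0.425 g/L × 1.959 L = 0.832575 g = 832.575 mg

fructose 66.998 g; magnesium chloride hexahydrate 5.564 g; copper sulfate pentahydrate 12.675 mg; L-methionine 832.575 mg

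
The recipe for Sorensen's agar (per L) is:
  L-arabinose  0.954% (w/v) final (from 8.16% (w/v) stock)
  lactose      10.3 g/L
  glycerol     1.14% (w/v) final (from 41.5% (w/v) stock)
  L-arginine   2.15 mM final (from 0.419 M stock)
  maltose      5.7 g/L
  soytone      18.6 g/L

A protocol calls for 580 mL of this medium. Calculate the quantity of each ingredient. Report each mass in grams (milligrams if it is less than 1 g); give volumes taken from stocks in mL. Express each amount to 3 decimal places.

Scale factor relative to 1 L: 0.58.
L-arabinose: dilute stock: 0.954% ÷ 8.16% × 580 mL = 67.809 mL
lactose: 10.3 g/L × 0.58 L = 5.974 g
glycerol: dilute stock: 1.14% ÷ 41.5% × 580 mL = 15.933 mL
L-arginine: C1V1 = C2V2 → 2.15 mM × 580 mL ÷ 419 mM = 2.976 mL
maltose: 5.7 g/L × 0.58 L = 3.306 g
soytone: 18.6 g/L × 0.58 L = 10.788 g

L-arabinose 67.809 mL; lactose 5.974 g; glycerol 15.933 mL; L-arginine 2.976 mL; maltose 3.306 g; soytone 10.788 g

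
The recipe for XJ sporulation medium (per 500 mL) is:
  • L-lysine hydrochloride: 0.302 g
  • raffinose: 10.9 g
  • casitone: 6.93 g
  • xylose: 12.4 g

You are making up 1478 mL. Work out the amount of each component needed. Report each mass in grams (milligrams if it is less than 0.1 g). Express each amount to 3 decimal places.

L-lysine hydrochloride 0.893 g; raffinose 32.220 g; casitone 20.485 g; xylose 36.654 g

Ratio of target to recipe volume: 1478 / 500 = 2.956.
L-lysine hydrochloride: 0.302 g × (1478 mL / 500 mL) = 0.893 g
raffinose: 10.9 g × (1478 mL / 500 mL) = 32.220 g
casitone: 6.93 g × (1478 mL / 500 mL) = 20.485 g
xylose: 12.4 g × (1478 mL / 500 mL) = 36.654 g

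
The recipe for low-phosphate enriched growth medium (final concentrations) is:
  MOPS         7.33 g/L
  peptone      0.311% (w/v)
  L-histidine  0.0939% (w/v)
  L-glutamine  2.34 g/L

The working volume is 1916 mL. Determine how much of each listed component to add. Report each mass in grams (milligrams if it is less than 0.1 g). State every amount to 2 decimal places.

MOPS 14.04 g; peptone 5.96 g; L-histidine 1.80 g; L-glutamine 4.48 g

Target volume = 1916 mL = 1.916 L.
MOPS: 7.33 g/L × 1.916 L = 14.04 g
peptone: 0.311 g per 100 mL × 1916 mL ÷ 100 = 5.96 g
L-histidine: 0.0939 g per 100 mL × 1916 mL ÷ 100 = 1.80 g
L-glutamine: 2.34 g/L × 1.916 L = 4.48 g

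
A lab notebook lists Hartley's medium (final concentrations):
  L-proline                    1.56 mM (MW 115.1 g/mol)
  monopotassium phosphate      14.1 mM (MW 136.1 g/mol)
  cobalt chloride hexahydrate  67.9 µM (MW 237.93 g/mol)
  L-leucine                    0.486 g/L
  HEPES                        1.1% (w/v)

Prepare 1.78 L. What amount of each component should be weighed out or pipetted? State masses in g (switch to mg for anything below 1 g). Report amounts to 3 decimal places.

Working volume: 1.78 L.
L-proline: 1.56 mmol/L × 115.1 mg/mmol × 1.78 L = 319.610 mg
monopotassium phosphate: 14.1 mmol/L × 136.1 g/mol × 1.78 L ÷ 1000 = 3.416 g
cobalt chloride hexahydrate: 67.9 µmol/L × 237.93 g/mol × 1.78 L ÷ 1000 = 28.757 mg
L-leucine: 0.486 g/L × 1.78 L = 0.86508 g = 865.080 mg
HEPES: 1.1 g per 100 mL × 1780 mL ÷ 100 = 19.580 g

L-proline 319.610 mg; monopotassium phosphate 3.416 g; cobalt chloride hexahydrate 28.757 mg; L-leucine 865.080 mg; HEPES 19.580 g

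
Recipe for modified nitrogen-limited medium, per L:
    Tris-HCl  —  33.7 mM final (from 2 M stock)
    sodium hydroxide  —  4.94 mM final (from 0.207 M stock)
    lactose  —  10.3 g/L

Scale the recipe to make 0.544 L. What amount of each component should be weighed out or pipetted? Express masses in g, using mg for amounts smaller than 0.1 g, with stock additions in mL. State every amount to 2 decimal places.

Working volume: 0.544 L.
Tris-HCl: dilute stock: 33.7 mM × 544 mL ÷ 2000 mM = 9.17 mL
sodium hydroxide: dilute stock: 4.94 mM × 544 mL ÷ 207 mM = 12.98 mL
lactose: 10.3 g/L × 0.544 L = 5.60 g

Tris-HCl 9.17 mL; sodium hydroxide 12.98 mL; lactose 5.60 g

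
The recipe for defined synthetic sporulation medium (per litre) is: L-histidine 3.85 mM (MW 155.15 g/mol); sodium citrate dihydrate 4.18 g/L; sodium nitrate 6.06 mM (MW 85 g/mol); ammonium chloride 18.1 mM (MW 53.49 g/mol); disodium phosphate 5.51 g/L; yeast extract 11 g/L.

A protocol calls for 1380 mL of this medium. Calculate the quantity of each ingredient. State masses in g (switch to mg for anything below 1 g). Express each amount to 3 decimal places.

Working volume: 1380 mL = 1.38 L.
L-histidine: 3.85 mmol/L × 155.15 mg/mmol × 1.38 L = 824.312 mg
sodium citrate dihydrate: 4.18 g/L × 1.38 L = 5.768 g
sodium nitrate: 6.06 mmol/L × 85 mg/mmol × 1.38 L = 710.838 mg
ammonium chloride: 18.1 mmol/L × 53.49 g/mol × 1.38 L ÷ 1000 = 1.336 g
disodium phosphate: 5.51 g/L × 1.38 L = 7.604 g
yeast extract: 11 g/L × 1.38 L = 15.180 g

L-histidine 824.312 mg; sodium citrate dihydrate 5.768 g; sodium nitrate 710.838 mg; ammonium chloride 1.336 g; disodium phosphate 7.604 g; yeast extract 15.180 g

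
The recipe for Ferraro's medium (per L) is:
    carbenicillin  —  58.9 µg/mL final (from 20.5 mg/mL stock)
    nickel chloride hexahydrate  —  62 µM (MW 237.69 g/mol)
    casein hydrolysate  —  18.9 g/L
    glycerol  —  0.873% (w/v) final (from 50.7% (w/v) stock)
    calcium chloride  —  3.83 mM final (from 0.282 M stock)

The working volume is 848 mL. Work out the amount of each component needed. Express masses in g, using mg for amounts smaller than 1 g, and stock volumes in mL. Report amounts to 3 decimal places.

carbenicillin 2.436 mL; nickel chloride hexahydrate 12.497 mg; casein hydrolysate 16.027 g; glycerol 14.602 mL; calcium chloride 11.517 mL

Target volume = 848 mL = 0.848 L.
carbenicillin: V = C2·V2/C1 = 58.9 µg/mL × 848 mL ÷ 20500 µg/mL = 2.436 mL
nickel chloride hexahydrate: 62 µmol/L × 237.69 g/mol × 0.848 L ÷ 1000 = 12.497 mg
casein hydrolysate: 18.9 g/L × 0.848 L = 16.027 g
glycerol: dilute stock: 0.873% ÷ 50.7% × 848 mL = 14.602 mL
calcium chloride: C1V1 = C2V2 → 3.83 mM × 848 mL ÷ 282 mM = 11.517 mL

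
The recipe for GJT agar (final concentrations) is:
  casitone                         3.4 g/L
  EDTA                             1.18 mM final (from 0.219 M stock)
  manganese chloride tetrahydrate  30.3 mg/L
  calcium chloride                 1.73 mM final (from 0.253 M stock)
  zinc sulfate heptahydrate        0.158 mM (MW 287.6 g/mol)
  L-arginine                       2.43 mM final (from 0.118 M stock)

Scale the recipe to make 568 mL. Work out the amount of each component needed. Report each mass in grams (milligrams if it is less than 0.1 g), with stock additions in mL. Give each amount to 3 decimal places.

casitone 1.931 g; EDTA 3.060 mL; manganese chloride tetrahydrate 17.210 mg; calcium chloride 3.884 mL; zinc sulfate heptahydrate 25.810 mg; L-arginine 11.697 mL

Working volume: 568 mL = 0.568 L.
casitone: 3.4 g/L × 0.568 L = 1.931 g
EDTA: dilute stock: 1.18 mM × 568 mL ÷ 219 mM = 3.060 mL
manganese chloride tetrahydrate: 30.3 mg/L × 0.568 L = 17.210 mg
calcium chloride: dilute stock: 1.73 mM × 568 mL ÷ 253 mM = 3.884 mL
zinc sulfate heptahydrate: 0.158 mmol/L × 287.6 mg/mmol × 0.568 L = 25.810 mg
L-arginine: dilute stock: 2.43 mM × 568 mL ÷ 118 mM = 11.697 mL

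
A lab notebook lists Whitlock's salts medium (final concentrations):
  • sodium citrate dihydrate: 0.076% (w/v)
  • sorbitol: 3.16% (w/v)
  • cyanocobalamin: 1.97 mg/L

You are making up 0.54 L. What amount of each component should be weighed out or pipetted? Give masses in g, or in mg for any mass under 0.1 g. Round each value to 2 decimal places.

Scale factor relative to 1 L: 0.54.
sodium citrate dihydrate: 0.076% w/v = 0.76 g/L → 0.76 × 0.54 L = 0.41 g
sorbitol: 3.16% w/v = 31.6 g/L → 31.6 × 0.54 L = 17.06 g
cyanocobalamin: 1.97 mg/L × 0.54 L = 1.06 mg

sodium citrate dihydrate 0.41 g; sorbitol 17.06 g; cyanocobalamin 1.06 mg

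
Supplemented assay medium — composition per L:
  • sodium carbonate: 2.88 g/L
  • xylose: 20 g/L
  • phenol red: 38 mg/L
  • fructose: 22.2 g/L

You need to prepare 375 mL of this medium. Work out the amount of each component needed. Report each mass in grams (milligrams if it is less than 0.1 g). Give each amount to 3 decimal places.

sodium carbonate 1.080 g; xylose 7.500 g; phenol red 14.250 mg; fructose 8.325 g

Scale factor relative to 1 L: 0.375.
sodium carbonate: 2.88 g/L × 0.375 L = 1.080 g
xylose: 20 g/L × 0.375 L = 7.500 g
phenol red: 38 mg/L × 0.375 L = 14.250 mg
fructose: 22.2 g/L × 0.375 L = 8.325 g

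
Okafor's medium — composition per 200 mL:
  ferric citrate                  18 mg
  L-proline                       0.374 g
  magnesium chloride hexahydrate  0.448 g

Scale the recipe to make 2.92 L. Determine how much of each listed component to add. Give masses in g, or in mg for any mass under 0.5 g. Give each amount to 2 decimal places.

ferric citrate 262.80 mg; L-proline 5.46 g; magnesium chloride hexahydrate 6.54 g

Ratio of target to recipe volume: 2920 / 200 = 14.6.
ferric citrate: 18 mg × (2920 mL / 200 mL) = 262.80 mg
L-proline: 0.374 g × (2920 mL / 200 mL) = 5.46 g
magnesium chloride hexahydrate: 0.448 g × (2920 mL / 200 mL) = 6.54 g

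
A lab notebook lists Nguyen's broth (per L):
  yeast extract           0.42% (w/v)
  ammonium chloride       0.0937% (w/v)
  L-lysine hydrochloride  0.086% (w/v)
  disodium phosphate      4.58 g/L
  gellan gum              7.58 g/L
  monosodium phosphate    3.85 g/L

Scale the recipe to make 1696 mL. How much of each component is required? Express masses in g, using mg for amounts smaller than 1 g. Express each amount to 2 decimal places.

Scale factor relative to 1 L: 1.696.
yeast extract: 0.42 g per 100 mL × 1696 mL ÷ 100 = 7.12 g
ammonium chloride: 0.0937 g per 100 mL × 1696 mL ÷ 100 = 1.59 g
L-lysine hydrochloride: 0.086 g per 100 mL × 1696 mL ÷ 100 = 1.46 g
disodium phosphate: 4.58 g/L × 1.696 L = 7.77 g
gellan gum: 7.58 g/L × 1.696 L = 12.86 g
monosodium phosphate: 3.85 g/L × 1.696 L = 6.53 g

yeast extract 7.12 g; ammonium chloride 1.59 g; L-lysine hydrochloride 1.46 g; disodium phosphate 7.77 g; gellan gum 12.86 g; monosodium phosphate 6.53 g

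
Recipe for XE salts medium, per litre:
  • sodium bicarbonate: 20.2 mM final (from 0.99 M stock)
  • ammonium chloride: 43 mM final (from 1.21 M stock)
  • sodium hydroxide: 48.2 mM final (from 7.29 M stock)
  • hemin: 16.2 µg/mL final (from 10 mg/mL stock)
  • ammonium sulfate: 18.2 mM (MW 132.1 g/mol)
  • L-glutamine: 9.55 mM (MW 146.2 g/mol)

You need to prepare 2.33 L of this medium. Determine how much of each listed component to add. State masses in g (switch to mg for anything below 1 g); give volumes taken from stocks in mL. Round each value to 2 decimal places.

sodium bicarbonate 47.54 mL; ammonium chloride 82.80 mL; sodium hydroxide 15.41 mL; hemin 3.77 mL; ammonium sulfate 5.60 g; L-glutamine 3.25 g

Scale factor relative to 1 L: 2.33.
sodium bicarbonate: dilute stock: 20.2 mM × 2330 mL ÷ 990 mM = 47.54 mL
ammonium chloride: C1V1 = C2V2 → 43 mM × 2330 mL ÷ 1210 mM = 82.80 mL
sodium hydroxide: V = C2·V2/C1 = 48.2 mM × 2330 mL ÷ 7290 mM = 15.41 mL
hemin: V = C2·V2/C1 = 16.2 µg/mL × 2330 mL ÷ 10000 µg/mL = 3.77 mL
ammonium sulfate: 18.2 mmol/L × 132.1 g/mol × 2.33 L ÷ 1000 = 5.60 g
L-glutamine: 9.55 mmol/L × 146.2 g/mol × 2.33 L ÷ 1000 = 3.25 g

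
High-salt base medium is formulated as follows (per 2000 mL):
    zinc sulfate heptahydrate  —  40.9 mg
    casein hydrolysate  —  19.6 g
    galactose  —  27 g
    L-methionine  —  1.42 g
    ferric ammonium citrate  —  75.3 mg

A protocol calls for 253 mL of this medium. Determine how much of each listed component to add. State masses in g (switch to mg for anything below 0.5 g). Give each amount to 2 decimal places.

zinc sulfate heptahydrate 5.17 mg; casein hydrolysate 2.48 g; galactose 3.42 g; L-methionine 179.63 mg; ferric ammonium citrate 9.53 mg

Scale factor = 253 mL / 2000 mL = 0.1265.
zinc sulfate heptahydrate: 40.9 mg × (253 mL / 2000 mL) = 5.17 mg
casein hydrolysate: 19.6 g × (253 mL / 2000 mL) = 2.48 g
galactose: 27 g × (253 mL / 2000 mL) = 3.42 g
L-methionine: 1.42 g × (253 mL / 2000 mL) = 0.17963 g = 179.63 mg
ferric ammonium citrate: 75.3 mg × (253 mL / 2000 mL) = 9.53 mg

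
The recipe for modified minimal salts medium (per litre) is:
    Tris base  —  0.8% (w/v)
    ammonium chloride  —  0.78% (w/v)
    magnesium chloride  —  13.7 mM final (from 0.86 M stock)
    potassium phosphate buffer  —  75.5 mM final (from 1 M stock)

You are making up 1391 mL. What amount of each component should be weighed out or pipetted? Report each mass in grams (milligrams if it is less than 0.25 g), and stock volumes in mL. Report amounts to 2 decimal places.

Working volume: 1391 mL = 1.391 L.
Tris base: 0.8 g per 100 mL × 1391 mL ÷ 100 = 11.13 g
ammonium chloride: 0.78 g per 100 mL × 1391 mL ÷ 100 = 10.85 g
magnesium chloride: C1V1 = C2V2 → 13.7 mM × 1391 mL ÷ 860 mM = 22.16 mL
potassium phosphate buffer: V = C2·V2/C1 = 75.5 mM × 1391 mL ÷ 1000 mM = 105.02 mL

Tris base 11.13 g; ammonium chloride 10.85 g; magnesium chloride 22.16 mL; potassium phosphate buffer 105.02 mL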